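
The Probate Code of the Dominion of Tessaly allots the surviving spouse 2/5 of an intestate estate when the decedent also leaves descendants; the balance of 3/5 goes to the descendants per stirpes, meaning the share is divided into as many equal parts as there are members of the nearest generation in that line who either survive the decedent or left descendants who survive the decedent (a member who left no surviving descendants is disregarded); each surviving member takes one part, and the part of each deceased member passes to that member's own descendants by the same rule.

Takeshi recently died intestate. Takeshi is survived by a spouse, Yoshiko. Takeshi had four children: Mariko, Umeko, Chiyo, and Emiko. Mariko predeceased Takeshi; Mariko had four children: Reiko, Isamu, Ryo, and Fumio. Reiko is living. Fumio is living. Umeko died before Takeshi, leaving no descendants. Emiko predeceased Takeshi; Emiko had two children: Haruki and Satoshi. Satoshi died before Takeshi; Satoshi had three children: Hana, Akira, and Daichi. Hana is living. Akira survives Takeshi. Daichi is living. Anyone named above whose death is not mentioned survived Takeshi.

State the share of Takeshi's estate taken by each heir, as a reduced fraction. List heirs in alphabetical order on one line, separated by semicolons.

Yoshiko, as surviving spouse, takes 2/5.
The remaining 3/5 passes to Takeshi's descendants per stirpes.
Umeko left no surviving issue, so that branch lapses and is disregarded.
The 3/5 is divided into 3 equal shares of 1/5 among Mariko, Chiyo, Emiko.
Mariko predeceased; the 1/5 allotted to Mariko's branch passes to Mariko's issue by representation.
The 1/5 is divided into 4 equal shares of 1/20 among Reiko, Isamu, Ryo, Fumio.
Reiko is living and takes 1/20.
Isamu is living and takes 1/20.
Ryo is living and takes 1/20.
Fumio is living and takes 1/20.
Chiyo is living and takes 1/5.
Emiko predeceased; the 1/5 allotted to Emiko's branch passes to Emiko's issue by representation.
The 1/5 is divided into 2 equal shares of 1/10 among Haruki, Satoshi.
Haruki is living and takes 1/10.
Satoshi predeceased; the 1/10 allotted to Satoshi's branch passes to Satoshi's issue by representation.
The 1/10 is divided into 3 equal shares of 1/30 among Hana, Akira, Daichi.
Hana is living and takes 1/30.
Akira is living and takes 1/30.
Daichi is living and takes 1/30.

Akira 1/30; Chiyo 1/5; Daichi 1/30; Fumio 1/20; Hana 1/30; Haruki 1/10; Isamu 1/20; Reiko 1/20; Ryo 1/20; Yoshiko 2/5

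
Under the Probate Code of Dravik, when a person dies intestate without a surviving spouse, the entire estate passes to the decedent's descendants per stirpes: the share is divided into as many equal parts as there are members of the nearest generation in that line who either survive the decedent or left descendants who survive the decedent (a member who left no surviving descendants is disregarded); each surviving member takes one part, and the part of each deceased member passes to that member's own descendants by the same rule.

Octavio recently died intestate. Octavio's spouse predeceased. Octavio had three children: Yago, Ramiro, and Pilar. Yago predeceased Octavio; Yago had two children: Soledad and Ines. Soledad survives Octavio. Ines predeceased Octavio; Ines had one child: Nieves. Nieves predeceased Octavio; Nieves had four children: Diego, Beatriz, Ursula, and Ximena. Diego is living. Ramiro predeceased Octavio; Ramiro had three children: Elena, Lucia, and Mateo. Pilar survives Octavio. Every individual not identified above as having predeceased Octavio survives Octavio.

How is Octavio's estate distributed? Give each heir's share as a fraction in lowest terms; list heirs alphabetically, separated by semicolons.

There is no surviving spouse, so the entire estate passes to Octavio's descendants per stirpes.
The estate is divided into 3 equal shares of 1/3 among Yago, Ramiro, Pilar.
Yago predeceased; the 1/3 allotted to Yago's branch passes to Yago's issue by representation.
The 1/3 is divided into 2 equal shares of 1/6 among Soledad, Ines.
Soledad is living and takes 1/6.
Ines predeceased; the 1/6 allotted to Ines's branch passes to Ines's issue by representation.
Nieves's line is the sole branch at this level, so the full 1/6 passes to Nieves's issue by representation.
The 1/6 is divided into 4 equal shares of 1/24 among Diego, Beatriz, Ursula, Ximena.
Diego is living and takes 1/24.
Beatriz is living and takes 1/24.
Ursula is living and takes 1/24.
Ximena is living and takes 1/24.
Ramiro predeceased; the 1/3 allotted to Ramiro's branch passes to Ramiro's issue by representation.
The 1/3 is divided into 3 equal shares of 1/9 among Elena, Lucia, Mateo.
Elena is living and takes 1/9.
Lucia is living and takes 1/9.
Mateo is living and takes 1/9.
Pilar is living and takes 1/3.

Beatriz 1/24; Diego 1/24; Elena 1/9; Lucia 1/9; Mateo 1/9; Pilar 1/3; Soledad 1/6; Ursula 1/24; Ximena 1/24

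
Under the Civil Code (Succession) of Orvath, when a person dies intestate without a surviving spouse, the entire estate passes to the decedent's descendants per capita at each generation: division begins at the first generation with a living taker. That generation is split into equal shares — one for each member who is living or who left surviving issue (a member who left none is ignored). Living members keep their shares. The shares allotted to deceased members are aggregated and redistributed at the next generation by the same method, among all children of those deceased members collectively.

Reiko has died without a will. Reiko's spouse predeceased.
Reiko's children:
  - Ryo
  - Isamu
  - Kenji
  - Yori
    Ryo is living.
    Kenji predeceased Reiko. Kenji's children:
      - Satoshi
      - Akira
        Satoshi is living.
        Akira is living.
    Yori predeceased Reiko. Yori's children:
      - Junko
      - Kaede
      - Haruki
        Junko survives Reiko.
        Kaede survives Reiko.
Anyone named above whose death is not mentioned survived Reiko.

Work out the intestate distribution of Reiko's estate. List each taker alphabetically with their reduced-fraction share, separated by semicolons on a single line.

There is no surviving spouse, so the entire estate passes to Reiko's descendants per capita at each generation.
At generation 1 (Ryo, Isamu, Kenji, Yori) there are 4 shares of (1)/4 = 1/4 each.
Living: Ryo and Isamu — each takes 1/4.
Deceased: Kenji and Yori. Their combined 1/2 is pooled and carried to generation 2.
At generation 2 (Satoshi, Akira, Junko, Kaede, Haruki) there are 5 shares of (1/2)/5 = 1/10 each.
Living: Satoshi, Akira, Junko, Kaede, and Haruki — each takes 1/10.

Akira 1/10; Haruki 1/10; Isamu 1/4; Junko 1/10; Kaede 1/10; Ryo 1/4; Satoshi 1/10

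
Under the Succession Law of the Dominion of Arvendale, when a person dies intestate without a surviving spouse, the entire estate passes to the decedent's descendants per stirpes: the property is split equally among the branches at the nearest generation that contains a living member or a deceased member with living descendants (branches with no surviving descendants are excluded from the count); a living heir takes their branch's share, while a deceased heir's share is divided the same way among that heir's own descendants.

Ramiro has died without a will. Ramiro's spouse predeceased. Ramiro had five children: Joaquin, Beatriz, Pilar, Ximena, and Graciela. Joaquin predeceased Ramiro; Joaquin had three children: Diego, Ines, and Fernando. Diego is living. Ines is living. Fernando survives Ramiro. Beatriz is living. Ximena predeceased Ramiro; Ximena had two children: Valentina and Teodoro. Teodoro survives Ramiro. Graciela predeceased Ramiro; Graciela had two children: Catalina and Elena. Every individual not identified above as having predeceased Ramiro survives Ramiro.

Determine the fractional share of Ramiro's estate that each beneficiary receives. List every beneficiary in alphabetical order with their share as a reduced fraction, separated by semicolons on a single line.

Beatriz 1/5; Catalina 1/10; Diego 1/15; Elena 1/10; Fernando 1/15; Ines 1/15; Pilar 1/5; Teodoro 1/10; Valentina 1/10

There is no surviving spouse, so the entire estate passes to Ramiro's descendants per stirpes.
The estate is divided into 5 equal shares of 1/5 among Joaquin, Beatriz, Pilar, Ximena, Graciela.
Joaquin predeceased; the 1/5 allotted to Joaquin's branch passes to Joaquin's issue by representation.
The 1/5 is divided into 3 equal shares of 1/15 among Diego, Ines, Fernando.
Diego is living and takes 1/15.
Ines is living and takes 1/15.
Fernando is living and takes 1/15.
Beatriz is living and takes 1/5.
Pilar is living and takes 1/5.
Ximena predeceased; the 1/5 allotted to Ximena's branch passes to Ximena's issue by representation.
The 1/5 is divided into 2 equal shares of 1/10 among Valentina, Teodoro.
Valentina is living and takes 1/10.
Teodoro is living and takes 1/10.
Graciela predeceased; the 1/5 allotted to Graciela's branch passes to Graciela's issue by representation.
The 1/5 is divided into 2 equal shares of 1/10 among Catalina, Elena.
Catalina is living and takes 1/10.
Elena is living and takes 1/10.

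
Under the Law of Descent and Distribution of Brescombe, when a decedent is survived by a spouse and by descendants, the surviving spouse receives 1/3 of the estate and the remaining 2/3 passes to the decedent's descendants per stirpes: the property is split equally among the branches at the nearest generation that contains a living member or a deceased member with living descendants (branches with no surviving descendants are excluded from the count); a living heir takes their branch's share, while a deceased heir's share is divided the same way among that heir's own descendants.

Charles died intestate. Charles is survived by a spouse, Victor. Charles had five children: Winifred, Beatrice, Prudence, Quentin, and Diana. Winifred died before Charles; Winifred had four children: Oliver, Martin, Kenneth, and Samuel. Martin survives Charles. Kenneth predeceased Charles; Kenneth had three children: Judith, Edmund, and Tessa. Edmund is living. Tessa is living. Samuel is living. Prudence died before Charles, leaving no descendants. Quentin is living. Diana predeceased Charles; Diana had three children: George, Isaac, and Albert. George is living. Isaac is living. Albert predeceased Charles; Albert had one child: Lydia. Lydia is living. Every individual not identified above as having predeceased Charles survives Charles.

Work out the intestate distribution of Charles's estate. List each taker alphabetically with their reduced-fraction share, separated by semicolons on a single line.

Beatrice 1/6; Edmund 1/72; George 1/18; Isaac 1/18; Judith 1/72; Lydia 1/18; Martin 1/24; Oliver 1/24; Quentin 1/6; Samuel 1/24; Tessa 1/72; Victor 1/3

Victor, as surviving spouse, takes 1/3.
The remaining 2/3 passes to Charles's descendants per stirpes.
Prudence left no surviving issue, so that branch lapses and is disregarded.
The 2/3 is divided into 4 equal shares of 1/6 among Winifred, Beatrice, Quentin, Diana.
Winifred predeceased; the 1/6 allotted to Winifred's branch passes to Winifred's issue by representation.
The 1/6 is divided into 4 equal shares of 1/24 among Oliver, Martin, Kenneth, Samuel.
Oliver is living and takes 1/24.
Martin is living and takes 1/24.
Kenneth predeceased; the 1/24 allotted to Kenneth's branch passes to Kenneth's issue by representation.
The 1/24 is divided into 3 equal shares of 1/72 among Judith, Edmund, Tessa.
Judith is living and takes 1/72.
Edmund is living and takes 1/72.
Tessa is living and takes 1/72.
Samuel is living and takes 1/24.
Beatrice is living and takes 1/6.
Quentin is living and takes 1/6.
Diana predeceased; the 1/6 allotted to Diana's branch passes to Diana's issue by representation.
The 1/6 is divided into 3 equal shares of 1/18 among George, Isaac, Albert.
George is living and takes 1/18.
Isaac is living and takes 1/18.
Albert predeceased; the 1/18 allotted to Albert's branch passes to Albert's issue by representation.
Lydia is the sole taker at this level and receives the full 1/18.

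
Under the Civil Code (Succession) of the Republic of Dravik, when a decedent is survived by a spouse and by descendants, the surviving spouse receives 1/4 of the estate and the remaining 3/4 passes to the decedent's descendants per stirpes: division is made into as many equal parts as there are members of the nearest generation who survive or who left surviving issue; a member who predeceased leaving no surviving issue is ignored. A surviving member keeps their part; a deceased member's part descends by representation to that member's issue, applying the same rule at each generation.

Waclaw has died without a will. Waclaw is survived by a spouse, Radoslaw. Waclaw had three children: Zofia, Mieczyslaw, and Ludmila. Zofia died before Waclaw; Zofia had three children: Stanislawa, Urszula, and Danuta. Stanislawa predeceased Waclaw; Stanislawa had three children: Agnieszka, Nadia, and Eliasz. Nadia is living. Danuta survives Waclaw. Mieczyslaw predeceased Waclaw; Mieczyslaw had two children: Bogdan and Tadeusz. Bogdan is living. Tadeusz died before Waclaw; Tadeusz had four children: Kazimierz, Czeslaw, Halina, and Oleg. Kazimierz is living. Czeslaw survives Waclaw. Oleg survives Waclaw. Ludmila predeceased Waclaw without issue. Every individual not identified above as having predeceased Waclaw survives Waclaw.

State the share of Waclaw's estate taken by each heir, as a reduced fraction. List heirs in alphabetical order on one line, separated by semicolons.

Agnieszka 1/24; Bogdan 3/16; Czeslaw 3/64; Danuta 1/8; Eliasz 1/24; Halina 3/64; Kazimierz 3/64; Nadia 1/24; Oleg 3/64; Radoslaw 1/4; Urszula 1/8

Radoslaw, as surviving spouse, takes 1/4.
The remaining 3/4 passes to Waclaw's descendants per stirpes.
Ludmila left no surviving issue, so that branch lapses and is disregarded.
The 3/4 is divided into 2 equal shares of 3/8 among Zofia, Mieczyslaw.
Zofia predeceased; the 3/8 allotted to Zofia's branch passes to Zofia's issue by representation.
The 3/8 is divided into 3 equal shares of 1/8 among Stanislawa, Urszula, Danuta.
Stanislawa predeceased; the 1/8 allotted to Stanislawa's branch passes to Stanislawa's issue by representation.
The 1/8 is divided into 3 equal shares of 1/24 among Agnieszka, Nadia, Eliasz.
Agnieszka is living and takes 1/24.
Nadia is living and takes 1/24.
Eliasz is living and takes 1/24.
Urszula is living and takes 1/8.
Danuta is living and takes 1/8.
Mieczyslaw predeceased; the 3/8 allotted to Mieczyslaw's branch passes to Mieczyslaw's issue by representation.
The 3/8 is divided into 2 equal shares of 3/16 among Bogdan, Tadeusz.
Bogdan is living and takes 3/16.
Tadeusz predeceased; the 3/16 allotted to Tadeusz's branch passes to Tadeusz's issue by representation.
The 3/16 is divided into 4 equal shares of 3/64 among Kazimierz, Czeslaw, Halina, Oleg.
Kazimierz is living and takes 3/64.
Czeslaw is living and takes 3/64.
Halina is living and takes 3/64.
Oleg is living and takes 3/64.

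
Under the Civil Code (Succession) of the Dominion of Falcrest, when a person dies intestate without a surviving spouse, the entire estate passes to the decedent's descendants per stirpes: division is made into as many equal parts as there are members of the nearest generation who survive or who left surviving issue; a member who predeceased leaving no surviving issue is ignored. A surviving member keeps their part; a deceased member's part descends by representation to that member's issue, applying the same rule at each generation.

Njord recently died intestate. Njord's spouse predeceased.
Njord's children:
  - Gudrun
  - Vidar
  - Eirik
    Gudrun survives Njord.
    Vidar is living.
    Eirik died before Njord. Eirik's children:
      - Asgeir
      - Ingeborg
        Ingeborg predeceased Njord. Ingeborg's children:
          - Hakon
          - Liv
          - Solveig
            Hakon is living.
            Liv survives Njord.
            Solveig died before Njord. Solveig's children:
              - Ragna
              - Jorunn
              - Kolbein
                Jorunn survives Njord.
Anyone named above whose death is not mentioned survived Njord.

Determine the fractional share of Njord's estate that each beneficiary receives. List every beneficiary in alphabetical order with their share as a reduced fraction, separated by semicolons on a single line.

Asgeir 1/6; Gudrun 1/3; Hakon 1/18; Jorunn 1/54; Kolbein 1/54; Liv 1/18; Ragna 1/54; Vidar 1/3

There is no surviving spouse, so the entire estate passes to Njord's descendants per stirpes.
The estate is divided into 3 equal shares of 1/3 among Gudrun, Vidar, Eirik.
Gudrun is living and takes 1/3.
Vidar is living and takes 1/3.
Eirik predeceased; the 1/3 allotted to Eirik's branch passes to Eirik's issue by representation.
The 1/3 is divided into 2 equal shares of 1/6 among Asgeir, Ingeborg.
Asgeir is living and takes 1/6.
Ingeborg predeceased; the 1/6 allotted to Ingeborg's branch passes to Ingeborg's issue by representation.
The 1/6 is divided into 3 equal shares of 1/18 among Hakon, Liv, Solveig.
Hakon is living and takes 1/18.
Liv is living and takes 1/18.
Solveig predeceased; the 1/18 allotted to Solveig's branch passes to Solveig's issue by representation.
The 1/18 is divided into 3 equal shares of 1/54 among Ragna, Jorunn, Kolbein.
Ragna is living and takes 1/54.
Jorunn is living and takes 1/54.
Kolbein is living and takes 1/54.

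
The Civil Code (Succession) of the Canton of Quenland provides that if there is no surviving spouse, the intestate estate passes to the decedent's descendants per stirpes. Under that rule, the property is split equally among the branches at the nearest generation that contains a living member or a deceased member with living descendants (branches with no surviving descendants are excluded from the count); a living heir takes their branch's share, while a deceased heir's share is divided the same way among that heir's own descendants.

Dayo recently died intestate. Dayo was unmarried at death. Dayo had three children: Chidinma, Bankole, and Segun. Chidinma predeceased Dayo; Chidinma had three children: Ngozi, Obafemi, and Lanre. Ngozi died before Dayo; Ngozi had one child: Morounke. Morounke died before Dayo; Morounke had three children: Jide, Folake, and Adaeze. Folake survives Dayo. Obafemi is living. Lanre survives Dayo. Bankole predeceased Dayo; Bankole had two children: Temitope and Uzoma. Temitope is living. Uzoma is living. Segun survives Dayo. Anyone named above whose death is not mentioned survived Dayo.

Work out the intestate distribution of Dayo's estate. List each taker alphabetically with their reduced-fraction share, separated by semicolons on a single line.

Adaeze 1/27; Folake 1/27; Jide 1/27; Lanre 1/9; Obafemi 1/9; Segun 1/3; Temitope 1/6; Uzoma 1/6

There is no surviving spouse, so the entire estate passes to Dayo's descendants per stirpes.
The estate is divided into 3 equal shares of 1/3 among Chidinma, Bankole, Segun.
Chidinma predeceased; the 1/3 allotted to Chidinma's branch passes to Chidinma's issue by representation.
The 1/3 is divided into 3 equal shares of 1/9 among Ngozi, Obafemi, Lanre.
Ngozi predeceased; the 1/9 allotted to Ngozi's branch passes to Ngozi's issue by representation.
Morounke's line is the sole branch at this level, so the full 1/9 passes to Morounke's issue by representation.
The 1/9 is divided into 3 equal shares of 1/27 among Jide, Folake, Adaeze.
Jide is living and takes 1/27.
Folake is living and takes 1/27.
Adaeze is living and takes 1/27.
Obafemi is living and takes 1/9.
Lanre is living and takes 1/9.
Bankole predeceased; the 1/3 allotted to Bankole's branch passes to Bankole's issue by representation.
The 1/3 is divided into 2 equal shares of 1/6 among Temitope, Uzoma.
Temitope is living and takes 1/6.
Uzoma is living and takes 1/6.
Segun is living and takes 1/3.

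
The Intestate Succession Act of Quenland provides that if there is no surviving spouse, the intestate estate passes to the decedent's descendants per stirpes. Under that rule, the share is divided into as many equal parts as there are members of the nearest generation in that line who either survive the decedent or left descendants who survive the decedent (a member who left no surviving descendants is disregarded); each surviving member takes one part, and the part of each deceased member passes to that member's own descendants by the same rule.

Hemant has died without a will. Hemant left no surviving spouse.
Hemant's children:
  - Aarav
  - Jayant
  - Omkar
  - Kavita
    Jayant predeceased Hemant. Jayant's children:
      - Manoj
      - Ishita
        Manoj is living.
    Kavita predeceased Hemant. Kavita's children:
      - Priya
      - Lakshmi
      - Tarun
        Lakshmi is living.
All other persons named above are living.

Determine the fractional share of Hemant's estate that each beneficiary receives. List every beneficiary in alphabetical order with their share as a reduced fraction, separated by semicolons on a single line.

There is no surviving spouse, so the entire estate passes to Hemant's descendants per stirpes.
The estate is divided into 4 equal shares of 1/4 among Aarav, Jayant, Omkar, Kavita.
Aarav is living and takes 1/4.
Jayant predeceased; the 1/4 allotted to Jayant's branch passes to Jayant's issue by representation.
The 1/4 is divided into 2 equal shares of 1/8 among Manoj, Ishita.
Manoj is living and takes 1/8.
Ishita is living and takes 1/8.
Omkar is living and takes 1/4.
Kavita predeceased; the 1/4 allotted to Kavita's branch passes to Kavita's issue by representation.
The 1/4 is divided into 3 equal shares of 1/12 among Priya, Lakshmi, Tarun.
Priya is living and takes 1/12.
Lakshmi is living and takes 1/12.
Tarun is living and takes 1/12.

Aarav 1/4; Ishita 1/8; Lakshmi 1/12; Manoj 1/8; Omkar 1/4; Priya 1/12; Tarun 1/12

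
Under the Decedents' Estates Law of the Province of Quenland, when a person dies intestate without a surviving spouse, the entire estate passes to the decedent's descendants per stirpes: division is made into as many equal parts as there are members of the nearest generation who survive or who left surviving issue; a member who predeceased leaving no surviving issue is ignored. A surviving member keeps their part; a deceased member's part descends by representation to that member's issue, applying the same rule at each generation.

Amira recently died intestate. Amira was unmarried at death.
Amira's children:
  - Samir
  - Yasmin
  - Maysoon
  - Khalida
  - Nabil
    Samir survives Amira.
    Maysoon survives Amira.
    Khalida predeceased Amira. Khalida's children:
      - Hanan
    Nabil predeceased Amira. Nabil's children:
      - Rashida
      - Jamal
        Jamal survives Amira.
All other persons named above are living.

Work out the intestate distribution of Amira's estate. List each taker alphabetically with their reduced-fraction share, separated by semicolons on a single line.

Hanan 1/5; Jamal 1/10; Maysoon 1/5; Rashida 1/10; Samir 1/5; Yasmin 1/5

There is no surviving spouse, so the entire estate passes to Amira's descendants per stirpes.
The estate is divided into 5 equal shares of 1/5 among Samir, Yasmin, Maysoon, Khalida, Nabil.
Samir is living and takes 1/5.
Yasmin is living and takes 1/5.
Maysoon is living and takes 1/5.
Khalida predeceased; the 1/5 allotted to Khalida's branch passes to Khalida's issue by representation.
Hanan is the sole taker at this level and receives the full 1/5.
Nabil predeceased; the 1/5 allotted to Nabil's branch passes to Nabil's issue by representation.
The 1/5 is divided into 2 equal shares of 1/10 among Rashida, Jamal.
Rashida is living and takes 1/10.
Jamal is living and takes 1/10.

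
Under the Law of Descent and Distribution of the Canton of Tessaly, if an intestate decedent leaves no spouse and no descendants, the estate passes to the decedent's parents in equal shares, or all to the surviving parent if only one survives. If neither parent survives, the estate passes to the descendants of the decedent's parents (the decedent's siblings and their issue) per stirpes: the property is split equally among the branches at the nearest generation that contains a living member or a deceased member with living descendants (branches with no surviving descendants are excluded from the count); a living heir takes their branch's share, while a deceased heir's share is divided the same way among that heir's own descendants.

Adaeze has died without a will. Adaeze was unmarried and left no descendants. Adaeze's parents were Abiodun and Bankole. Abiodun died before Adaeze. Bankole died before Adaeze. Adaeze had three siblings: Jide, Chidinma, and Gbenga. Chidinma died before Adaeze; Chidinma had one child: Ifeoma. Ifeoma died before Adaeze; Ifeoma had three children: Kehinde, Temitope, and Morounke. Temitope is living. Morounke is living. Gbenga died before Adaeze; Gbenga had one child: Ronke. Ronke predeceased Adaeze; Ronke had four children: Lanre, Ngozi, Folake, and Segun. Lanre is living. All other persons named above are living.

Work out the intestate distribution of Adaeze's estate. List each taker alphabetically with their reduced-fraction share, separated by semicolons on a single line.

Neither parent survives and there are no descendants, so the estate passes to Adaeze's siblings and their issue per stirpes.
The estate is divided into 3 equal shares of 1/3 among Jide, Chidinma, Gbenga.
Jide is living and takes 1/3.
Chidinma predeceased; the 1/3 allotted to Chidinma's branch passes to Chidinma's issue by representation.
Ifeoma's line is the sole branch at this level, so the full 1/3 passes to Ifeoma's issue by representation.
The 1/3 is divided into 3 equal shares of 1/9 among Kehinde, Temitope, Morounke.
Kehinde is living and takes 1/9.
Temitope is living and takes 1/9.
Morounke is living and takes 1/9.
Gbenga predeceased; the 1/3 allotted to Gbenga's branch passes to Gbenga's issue by representation.
Ronke's line is the sole branch at this level, so the full 1/3 passes to Ronke's issue by representation.
The 1/3 is divided into 4 equal shares of 1/12 among Lanre, Ngozi, Folake, Segun.
Lanre is living and takes 1/12.
Ngozi is living and takes 1/12.
Folake is living and takes 1/12.
Segun is living and takes 1/12.

Folake 1/12; Jide 1/3; Kehinde 1/9; Lanre 1/12; Morounke 1/9; Ngozi 1/12; Segun 1/12; Temitope 1/9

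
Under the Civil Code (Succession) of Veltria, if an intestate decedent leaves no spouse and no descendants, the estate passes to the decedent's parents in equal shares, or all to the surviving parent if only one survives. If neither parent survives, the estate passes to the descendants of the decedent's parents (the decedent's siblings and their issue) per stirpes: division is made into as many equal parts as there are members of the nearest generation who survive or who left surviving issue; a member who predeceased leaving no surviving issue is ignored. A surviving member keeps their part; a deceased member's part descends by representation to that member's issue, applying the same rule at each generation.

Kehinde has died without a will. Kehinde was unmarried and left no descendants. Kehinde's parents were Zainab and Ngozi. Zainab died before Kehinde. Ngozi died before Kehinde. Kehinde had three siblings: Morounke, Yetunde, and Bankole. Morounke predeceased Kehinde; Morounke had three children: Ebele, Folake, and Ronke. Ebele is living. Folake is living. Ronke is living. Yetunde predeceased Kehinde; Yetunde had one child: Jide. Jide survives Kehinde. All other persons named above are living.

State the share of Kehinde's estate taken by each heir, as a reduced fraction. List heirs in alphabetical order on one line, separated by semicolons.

Bankole 1/3; Ebele 1/9; Folake 1/9; Jide 1/3; Ronke 1/9

Neither parent survives and there are no descendants, so the estate passes to Kehinde's siblings and their issue per stirpes.
The estate is divided into 3 equal shares of 1/3 among Morounke, Yetunde, Bankole.
Morounke predeceased; the 1/3 allotted to Morounke's branch passes to Morounke's issue by representation.
The 1/3 is divided into 3 equal shares of 1/9 among Ebele, Folake, Ronke.
Ebele is living and takes 1/9.
Folake is living and takes 1/9.
Ronke is living and takes 1/9.
Yetunde predeceased; the 1/3 allotted to Yetunde's branch passes to Yetunde's issue by representation.
Jide is the sole taker at this level and receives the full 1/3.
Bankole is living and takes 1/3.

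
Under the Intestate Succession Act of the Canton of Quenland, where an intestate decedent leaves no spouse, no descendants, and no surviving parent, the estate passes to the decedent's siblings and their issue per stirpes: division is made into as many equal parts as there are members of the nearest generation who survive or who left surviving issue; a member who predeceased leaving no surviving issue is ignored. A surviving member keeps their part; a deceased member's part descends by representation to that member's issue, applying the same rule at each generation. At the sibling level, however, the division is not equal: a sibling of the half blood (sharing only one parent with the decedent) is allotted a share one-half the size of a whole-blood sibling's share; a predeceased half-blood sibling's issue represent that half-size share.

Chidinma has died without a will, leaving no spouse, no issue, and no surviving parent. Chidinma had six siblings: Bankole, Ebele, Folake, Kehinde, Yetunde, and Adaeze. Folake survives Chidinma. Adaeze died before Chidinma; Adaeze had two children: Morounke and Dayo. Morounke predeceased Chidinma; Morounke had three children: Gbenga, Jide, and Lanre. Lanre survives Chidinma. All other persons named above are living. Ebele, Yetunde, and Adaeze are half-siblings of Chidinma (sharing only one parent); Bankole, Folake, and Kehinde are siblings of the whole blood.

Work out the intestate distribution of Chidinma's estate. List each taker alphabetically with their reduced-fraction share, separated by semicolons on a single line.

No spouse, descendants, or parent survives, so the estate passes to Chidinma's siblings per stirpes.
Half-blood siblings count for one-half the weight of whole-blood siblings at the initial division.
Dividing 1 in proportion to weights (total weight 9/2): Bankole (weight 1) → 2/9; Ebele (weight 1/2) → 1/9; Folake (weight 1) → 2/9; Kehinde (weight 1) → 2/9; Yetunde (weight 1/2) → 1/9; Adaeze (weight 1/2) → 1/9.
Bankole is living and takes 2/9.
Ebele is living and takes 1/9.
Folake is living and takes 2/9.
Kehinde is living and takes 2/9.
Yetunde is living and takes 1/9.
Adaeze predeceased; the 1/9 allotted to Adaeze's branch passes to Adaeze's issue by representation.
The 1/9 is divided into 2 equal shares of 1/18 among Morounke, Dayo.
Morounke predeceased; the 1/18 allotted to Morounke's branch passes to Morounke's issue by representation.
The 1/18 is divided into 3 equal shares of 1/54 among Gbenga, Jide, Lanre.
Gbenga is living and takes 1/54.
Jide is living and takes 1/54.
Lanre is living and takes 1/54.
Dayo is living and takes 1/18.

Bankole 2/9; Dayo 1/18; Ebele 1/9; Folake 2/9; Gbenga 1/54; Jide 1/54; Kehinde 2/9; Lanre 1/54; Yetunde 1/9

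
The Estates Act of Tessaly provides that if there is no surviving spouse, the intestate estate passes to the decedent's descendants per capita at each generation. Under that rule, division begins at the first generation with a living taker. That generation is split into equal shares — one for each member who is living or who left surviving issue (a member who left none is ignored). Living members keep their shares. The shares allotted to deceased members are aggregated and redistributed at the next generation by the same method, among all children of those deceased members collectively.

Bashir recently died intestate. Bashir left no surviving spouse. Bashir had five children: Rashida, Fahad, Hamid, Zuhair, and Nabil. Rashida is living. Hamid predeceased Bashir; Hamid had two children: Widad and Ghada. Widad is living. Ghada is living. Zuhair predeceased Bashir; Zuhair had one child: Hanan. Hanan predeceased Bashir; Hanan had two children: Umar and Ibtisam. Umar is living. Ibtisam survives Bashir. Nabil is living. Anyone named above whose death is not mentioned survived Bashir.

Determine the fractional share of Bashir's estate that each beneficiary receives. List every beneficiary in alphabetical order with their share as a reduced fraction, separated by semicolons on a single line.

Fahad 1/5; Ghada 2/15; Ibtisam 1/15; Nabil 1/5; Rashida 1/5; Umar 1/15; Widad 2/15

There is no surviving spouse, so the entire estate passes to Bashir's descendants per capita at each generation.
At generation 1 (Rashida, Fahad, Hamid, Zuhair, Nabil) there are 5 shares of (1)/5 = 1/5 each.
Living: Rashida, Fahad, and Nabil — each takes 1/5.
Deceased: Hamid and Zuhair. Their combined 2/5 is pooled and carried to generation 2.
At generation 2 (Widad, Ghada, Hanan) there are 3 shares of (2/5)/3 = 2/15 each.
Living: Widad and Ghada — each takes 2/15.
Deceased: Hanan. That 2/15 share is carried to generation 3.
At generation 3 (Umar, Ibtisam) there are 2 shares of (2/15)/2 = 1/15 each.
Living: Umar and Ibtisam — each takes 1/15.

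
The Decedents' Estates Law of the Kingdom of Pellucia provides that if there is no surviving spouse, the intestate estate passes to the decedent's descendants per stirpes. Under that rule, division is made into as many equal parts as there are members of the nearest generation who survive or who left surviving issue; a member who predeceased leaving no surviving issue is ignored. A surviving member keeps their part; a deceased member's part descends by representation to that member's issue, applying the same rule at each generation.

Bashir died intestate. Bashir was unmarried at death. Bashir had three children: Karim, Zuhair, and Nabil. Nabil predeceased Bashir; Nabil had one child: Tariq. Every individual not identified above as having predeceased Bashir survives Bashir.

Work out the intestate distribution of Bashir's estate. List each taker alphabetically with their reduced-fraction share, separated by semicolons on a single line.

Karim 1/3; Tariq 1/3; Zuhair 1/3

There is no surviving spouse, so the entire estate passes to Bashir's descendants per stirpes.
The estate is divided into 3 equal shares of 1/3 among Karim, Zuhair, Nabil.
Karim is living and takes 1/3.
Zuhair is living and takes 1/3.
Nabil predeceased; the 1/3 allotted to Nabil's branch passes to Nabil's issue by representation.
Tariq is the sole taker at this level and receives the full 1/3.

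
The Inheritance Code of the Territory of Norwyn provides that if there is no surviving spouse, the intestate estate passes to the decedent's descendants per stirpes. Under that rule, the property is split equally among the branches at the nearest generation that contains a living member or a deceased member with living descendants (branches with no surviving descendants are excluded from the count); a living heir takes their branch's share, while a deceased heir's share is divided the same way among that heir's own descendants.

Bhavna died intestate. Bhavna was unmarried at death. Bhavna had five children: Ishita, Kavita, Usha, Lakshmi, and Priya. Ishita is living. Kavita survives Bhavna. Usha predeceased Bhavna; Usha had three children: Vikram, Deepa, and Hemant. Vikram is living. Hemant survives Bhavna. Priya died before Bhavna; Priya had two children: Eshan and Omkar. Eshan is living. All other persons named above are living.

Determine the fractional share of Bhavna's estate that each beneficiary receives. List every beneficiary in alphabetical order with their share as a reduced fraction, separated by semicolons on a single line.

There is no surviving spouse, so the entire estate passes to Bhavna's descendants per stirpes.
The estate is divided into 5 equal shares of 1/5 among Ishita, Kavita, Usha, Lakshmi, Priya.
Ishita is living and takes 1/5.
Kavita is living and takes 1/5.
Usha predeceased; the 1/5 allotted to Usha's branch passes to Usha's issue by representation.
The 1/5 is divided into 3 equal shares of 1/15 among Vikram, Deepa, Hemant.
Vikram is living and takes 1/15.
Deepa is living and takes 1/15.
Hemant is living and takes 1/15.
Lakshmi is living and takes 1/5.
Priya predeceased; the 1/5 allotted to Priya's branch passes to Priya's issue by representation.
The 1/5 is divided into 2 equal shares of 1/10 among Eshan, Omkar.
Eshan is living and takes 1/10.
Omkar is living and takes 1/10.

Deepa 1/15; Eshan 1/10; Hemant 1/15; Ishita 1/5; Kavita 1/5; Lakshmi 1/5; Omkar 1/10; Vikram 1/15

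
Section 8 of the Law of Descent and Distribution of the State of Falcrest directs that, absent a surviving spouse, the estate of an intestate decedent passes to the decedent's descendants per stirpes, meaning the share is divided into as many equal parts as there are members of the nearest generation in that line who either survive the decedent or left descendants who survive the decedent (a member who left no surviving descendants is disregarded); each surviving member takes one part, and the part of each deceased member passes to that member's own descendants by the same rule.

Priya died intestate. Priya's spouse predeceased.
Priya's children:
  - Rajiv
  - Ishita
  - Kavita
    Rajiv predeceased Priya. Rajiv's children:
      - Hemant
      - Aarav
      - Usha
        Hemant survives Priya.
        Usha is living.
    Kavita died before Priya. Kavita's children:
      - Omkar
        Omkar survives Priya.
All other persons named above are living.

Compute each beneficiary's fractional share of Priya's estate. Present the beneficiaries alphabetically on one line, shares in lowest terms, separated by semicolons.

There is no surviving spouse, so the entire estate passes to Priya's descendants per stirpes.
The estate is divided into 3 equal shares of 1/3 among Rajiv, Ishita, Kavita.
Rajiv predeceased; the 1/3 allotted to Rajiv's branch passes to Rajiv's issue by representation.
The 1/3 is divided into 3 equal shares of 1/9 among Hemant, Aarav, Usha.
Hemant is living and takes 1/9.
Aarav is living and takes 1/9.
Usha is living and takes 1/9.
Ishita is living and takes 1/3.
Kavita predeceased; the 1/3 allotted to Kavita's branch passes to Kavita's issue by representation.
Omkar is the sole taker at this level and receives the full 1/3.

Aarav 1/9; Hemant 1/9; Ishita 1/3; Omkar 1/3; Usha 1/9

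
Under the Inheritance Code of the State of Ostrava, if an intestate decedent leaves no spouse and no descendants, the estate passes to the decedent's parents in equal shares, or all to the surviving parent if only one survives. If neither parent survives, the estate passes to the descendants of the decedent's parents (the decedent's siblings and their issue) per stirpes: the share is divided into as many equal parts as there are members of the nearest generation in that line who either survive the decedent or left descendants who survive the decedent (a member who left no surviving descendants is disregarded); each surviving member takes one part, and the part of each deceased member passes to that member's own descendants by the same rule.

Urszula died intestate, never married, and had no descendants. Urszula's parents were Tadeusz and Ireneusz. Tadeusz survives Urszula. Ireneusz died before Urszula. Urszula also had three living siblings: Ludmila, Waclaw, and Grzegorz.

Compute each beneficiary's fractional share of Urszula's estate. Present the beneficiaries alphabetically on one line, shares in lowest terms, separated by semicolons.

Tadeusz 1

Only one parent, Tadeusz, survives, so Tadeusz takes the entire estate. The siblings take nothing because a surviving parent has priority.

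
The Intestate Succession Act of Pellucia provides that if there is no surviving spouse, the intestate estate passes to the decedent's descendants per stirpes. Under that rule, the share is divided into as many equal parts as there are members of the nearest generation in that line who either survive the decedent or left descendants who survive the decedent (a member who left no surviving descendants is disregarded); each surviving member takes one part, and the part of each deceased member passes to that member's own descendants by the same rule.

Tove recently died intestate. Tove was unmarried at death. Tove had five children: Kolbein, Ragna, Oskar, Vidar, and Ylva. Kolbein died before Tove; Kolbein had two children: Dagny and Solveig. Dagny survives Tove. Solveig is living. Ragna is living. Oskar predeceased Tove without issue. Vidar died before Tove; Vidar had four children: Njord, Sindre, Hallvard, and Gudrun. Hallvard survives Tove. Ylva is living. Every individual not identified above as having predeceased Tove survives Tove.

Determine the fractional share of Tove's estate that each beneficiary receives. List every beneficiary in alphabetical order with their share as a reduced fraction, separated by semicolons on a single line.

There is no surviving spouse, so the entire estate passes to Tove's descendants per stirpes.
Oskar left no surviving issue, so that branch lapses and is disregarded.
The estate is divided into 4 equal shares of 1/4 among Kolbein, Ragna, Vidar, Ylva.
Kolbein predeceased; the 1/4 allotted to Kolbein's branch passes to Kolbein's issue by representation.
The 1/4 is divided into 2 equal shares of 1/8 among Dagny, Solveig.
Dagny is living and takes 1/8.
Solveig is living and takes 1/8.
Ragna is living and takes 1/4.
Vidar predeceased; the 1/4 allotted to Vidar's branch passes to Vidar's issue by representation.
The 1/4 is divided into 4 equal shares of 1/16 among Njord, Sindre, Hallvard, Gudrun.
Njord is living and takes 1/16.
Sindre is living and takes 1/16.
Hallvard is living and takes 1/16.
Gudrun is living and takes 1/16.
Ylva is living and takes 1/4.

Dagny 1/8; Gudrun 1/16; Hallvard 1/16; Njord 1/16; Ragna 1/4; Sindre 1/16; Solveig 1/8; Ylva 1/4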